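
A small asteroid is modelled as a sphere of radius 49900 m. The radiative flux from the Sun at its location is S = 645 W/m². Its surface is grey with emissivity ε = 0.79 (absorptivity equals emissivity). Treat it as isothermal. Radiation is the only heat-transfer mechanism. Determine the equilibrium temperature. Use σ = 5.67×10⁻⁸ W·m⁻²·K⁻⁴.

At equilibrium, absorbed power = emitted power.
Absorbing cross-section = πr² = 7.823×10⁹ m²; emitting surface = 4πr² = 3.129×10¹⁰ m² (ratio 4).
εS·A_cross = εσ·A_surf·T⁴  ⇒  T⁴ = S/(4σ)   (ε cancels).
T⁴ = 645/(4·5.67×10⁻⁸) = 2.844×10⁹ K⁴.
T = (2.844×10⁹)^(1/4).

T ≈ 231 K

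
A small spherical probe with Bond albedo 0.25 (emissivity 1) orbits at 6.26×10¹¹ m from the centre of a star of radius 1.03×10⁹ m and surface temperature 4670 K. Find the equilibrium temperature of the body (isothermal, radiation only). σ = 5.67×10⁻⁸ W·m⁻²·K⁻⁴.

T ≈ 125 K

The star's surface emits σT_*⁴; at distance d the flux is S = σT_*⁴(R_*/d)².
S = 5.67×10⁻⁸·(4670)⁴·(1.03×10⁹/6.26×10¹¹)² = 73.01 W/m².
For an isothermal sphere T⁴ = (1−a)S/(4σ) = 2.414×10⁸ K⁴.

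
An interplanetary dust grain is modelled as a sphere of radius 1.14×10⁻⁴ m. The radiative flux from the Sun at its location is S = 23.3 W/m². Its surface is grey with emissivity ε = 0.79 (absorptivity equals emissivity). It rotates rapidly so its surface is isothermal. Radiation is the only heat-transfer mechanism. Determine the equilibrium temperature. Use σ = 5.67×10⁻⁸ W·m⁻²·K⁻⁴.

T ≈ 101 K

At equilibrium, absorbed power = emitted power.
Absorbing cross-section = πr² = 4.083×10⁻⁸ m²; emitting surface = 4πr² = 1.633×10⁻⁷ m² (ratio 4).
εS·A_cross = εσ·A_surf·T⁴  ⇒  T⁴ = S/(4σ)   (ε cancels).
T⁴ = 23.3/(4·5.67×10⁻⁸) = 1.027×10⁸ K⁴.
T = (1.027×10⁸)^(1/4).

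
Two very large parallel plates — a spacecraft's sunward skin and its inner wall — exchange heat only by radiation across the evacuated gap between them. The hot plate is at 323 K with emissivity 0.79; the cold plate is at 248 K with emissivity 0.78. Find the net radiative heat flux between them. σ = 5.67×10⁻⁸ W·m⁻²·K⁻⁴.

For two infinite grey parallel plates, q = σ(T₁⁴ − T₂⁴)/(1/ε₁ + 1/ε₂ − 1).
T₁⁴ − T₂⁴ = 1.088×10¹⁰ − 3.783×10⁹ = 7.102×10⁹ K⁴.
1/ε₁ + 1/ε₂ − 1 = 1.266 + 1.282 − 1 = 1.548.
q = 5.67×10⁻⁸ × 7.102×10⁹ / 1.548.

q ≈ 260 W/m²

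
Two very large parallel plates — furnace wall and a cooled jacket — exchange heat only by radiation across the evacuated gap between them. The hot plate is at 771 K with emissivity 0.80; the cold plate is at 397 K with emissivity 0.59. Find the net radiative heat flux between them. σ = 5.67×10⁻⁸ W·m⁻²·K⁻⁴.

q ≈ 9580 W/m²

For two infinite grey parallel plates, q = σ(T₁⁴ − T₂⁴)/(1/ε₁ + 1/ε₂ − 1).
T₁⁴ − T₂⁴ = 3.534×10¹¹ − 2.484×10¹⁰ = 3.285×10¹¹ K⁴.
1/ε₁ + 1/ε₂ − 1 = 1.250 + 1.695 − 1 = 1.945.
q = 5.67×10⁻⁸ × 3.285×10¹¹ / 1.945.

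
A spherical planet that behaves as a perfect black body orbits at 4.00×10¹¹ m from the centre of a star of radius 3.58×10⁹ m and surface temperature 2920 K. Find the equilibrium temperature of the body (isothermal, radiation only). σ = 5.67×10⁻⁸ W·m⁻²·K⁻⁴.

T ≈ 195 K

The star's surface emits σT_*⁴; at distance d the flux is S = σT_*⁴(R_*/d)².
S = 5.67×10⁻⁸·(2920)⁴·(3.58×10⁹/4.00×10¹¹)² = 330.2 W/m².
For an isothermal sphere T⁴ = (1−a)S/(4σ) = 1.456×10⁹ K⁴.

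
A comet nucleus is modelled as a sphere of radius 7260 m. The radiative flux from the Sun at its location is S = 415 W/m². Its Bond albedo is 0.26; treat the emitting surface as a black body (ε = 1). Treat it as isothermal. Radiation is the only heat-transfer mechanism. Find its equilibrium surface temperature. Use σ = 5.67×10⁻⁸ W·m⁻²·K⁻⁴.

T ≈ 192 K

At equilibrium, absorbed power = emitted power.
Absorbing cross-section = πr² = 1.656×10⁸ m²; emitting surface = 4πr² = 6.623×10⁸ m² (ratio 4).
(1−a)S·A_cross = εσ·A_surf·T⁴  ⇒  T⁴ = (1−a)S/(4σ).
T⁴ = 0.740·415/(4·5.67×10⁻⁸) = 1.354×10⁹ K⁴.
T = (1.354×10⁹)^(1/4).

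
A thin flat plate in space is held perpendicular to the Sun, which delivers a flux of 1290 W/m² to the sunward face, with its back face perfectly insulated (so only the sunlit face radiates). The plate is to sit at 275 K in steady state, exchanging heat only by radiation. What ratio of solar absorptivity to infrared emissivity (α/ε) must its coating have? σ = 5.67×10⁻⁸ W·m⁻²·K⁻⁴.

α/ε ≈ 0.251

Balance: αS·A = εσ·1A·T⁴ ⇒ α/ε = σT⁴/S.
α/ε = 5.67×10⁻⁸·(275)⁴/1290 = 5.67×10⁻⁸·5.719×10⁹/1290.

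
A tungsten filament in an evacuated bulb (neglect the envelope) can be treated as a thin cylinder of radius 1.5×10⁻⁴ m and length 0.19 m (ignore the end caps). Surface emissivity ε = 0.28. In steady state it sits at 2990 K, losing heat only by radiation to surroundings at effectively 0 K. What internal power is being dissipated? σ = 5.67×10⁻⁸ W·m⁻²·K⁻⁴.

Steady state: P = εσA T⁴.
A = 2πrL = 1.791×10⁻⁴ m²; T⁴ = (2990)⁴ = 7.993×10¹³ K⁴.
P = 0.28 × 5.67×10⁻⁸ × 1.791×10⁻⁴ × 7.993×10¹³.

P ≈ 227 W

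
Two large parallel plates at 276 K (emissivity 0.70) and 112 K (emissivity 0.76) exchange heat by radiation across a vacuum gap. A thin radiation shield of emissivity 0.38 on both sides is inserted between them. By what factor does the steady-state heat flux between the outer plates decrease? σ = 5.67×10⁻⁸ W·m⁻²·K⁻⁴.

factor ≈ 3.44

Without shield: q₀ = σΔ(T⁴)/(1/ε₁+1/ε₂−1) with denominator 1.744.
With shield the two gaps are in series; the resistances add: (1/ε₁+1/ε_s−1)+(1/ε_s+1/ε₂−1) = 3.060+2.947 = 6.008.
Heat-flux ratio q₀/q = 6.008/1.744.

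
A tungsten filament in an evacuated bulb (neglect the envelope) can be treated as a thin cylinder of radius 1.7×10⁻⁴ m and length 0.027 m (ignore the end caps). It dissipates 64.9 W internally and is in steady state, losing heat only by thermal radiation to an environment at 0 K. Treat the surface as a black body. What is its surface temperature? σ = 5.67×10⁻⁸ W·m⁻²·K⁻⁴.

T ≈ 2510 K

Steady state: internal power = radiated power, P = εσA T⁴.
Radiating area A = 2πrL = 2.884×10⁻⁵ m².
T⁴ = P/(εσA) = 64.9/(1.0·5.67×10⁻⁸·2.884×10⁻⁵) = 3.969×10¹³ K⁴.
T = (3.969×10¹³)^(1/4).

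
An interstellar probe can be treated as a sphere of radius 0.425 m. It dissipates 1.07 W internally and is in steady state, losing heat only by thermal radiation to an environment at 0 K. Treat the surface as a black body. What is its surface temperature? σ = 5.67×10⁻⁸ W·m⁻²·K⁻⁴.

T ≈ 53.7 K

Steady state: internal power = radiated power, P = εσA T⁴.
Radiating area A = 4πr² = 2.270 m².
T⁴ = P/(εσA) = 1.07/(1.0·5.67×10⁻⁸·2.270) = 8.314×10⁶ K⁴.
T = (8.314×10⁶)^(1/4).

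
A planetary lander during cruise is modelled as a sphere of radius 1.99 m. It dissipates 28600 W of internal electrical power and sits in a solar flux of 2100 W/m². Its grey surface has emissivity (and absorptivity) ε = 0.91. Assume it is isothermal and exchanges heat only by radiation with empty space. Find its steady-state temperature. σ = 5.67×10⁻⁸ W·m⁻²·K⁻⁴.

T ≈ 378 K

At steady state, absorbed solar power + internal power = radiated power.
Absorbed: α·S·A_cross = 0.91·2100·12.44 = 23770 W (cross-section πr²).
Total input = 23770 + 28600 = 52370 W.
Radiated: εσ·A_surf·T⁴ with A_surf = 4πr² = 49.76 m².
T⁴ = 52370/(0.91·5.67×10⁻⁸·49.76) = 2.040×10¹⁰ K⁴.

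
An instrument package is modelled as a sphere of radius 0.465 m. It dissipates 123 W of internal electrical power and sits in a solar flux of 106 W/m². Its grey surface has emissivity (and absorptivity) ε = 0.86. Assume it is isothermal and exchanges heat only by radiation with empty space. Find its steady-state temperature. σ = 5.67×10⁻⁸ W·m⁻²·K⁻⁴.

T ≈ 193 K

At steady state, absorbed solar power + internal power = radiated power.
Absorbed: α·S·A_cross = 0.86·106·0.6793 = 61.92 W (cross-section πr²).
Total input = 61.92 + 123 = 184.9 W.
Radiated: εσ·A_surf·T⁴ with A_surf = 4πr² = 2.717 m².
T⁴ = 184.9/(0.86·5.67×10⁻⁸·2.717) = 1.396×10⁹ K⁴.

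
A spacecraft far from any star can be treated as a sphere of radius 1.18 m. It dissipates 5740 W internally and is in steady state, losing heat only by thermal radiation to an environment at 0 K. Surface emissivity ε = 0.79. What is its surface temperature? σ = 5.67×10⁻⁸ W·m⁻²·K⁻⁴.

T ≈ 293 K

Steady state: internal power = radiated power, P = εσA T⁴.
Radiating area A = 4πr² = 17.50 m².
T⁴ = P/(εσA) = 5740/(0.79·5.67×10⁻⁸·17.50) = 7.324×10⁹ K⁴.
T = (7.324×10⁹)^(1/4).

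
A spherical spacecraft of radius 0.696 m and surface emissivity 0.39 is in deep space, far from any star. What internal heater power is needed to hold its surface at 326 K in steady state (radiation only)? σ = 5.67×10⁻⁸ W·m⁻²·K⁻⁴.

P = εσ·4πr²·T⁴.
4πr² = 6.087 m²; T⁴ = 1.129×10¹⁰ K⁴.
P = 0.39·5.67×10⁻⁸·6.087·1.129×10¹⁰.

P ≈ 1520 W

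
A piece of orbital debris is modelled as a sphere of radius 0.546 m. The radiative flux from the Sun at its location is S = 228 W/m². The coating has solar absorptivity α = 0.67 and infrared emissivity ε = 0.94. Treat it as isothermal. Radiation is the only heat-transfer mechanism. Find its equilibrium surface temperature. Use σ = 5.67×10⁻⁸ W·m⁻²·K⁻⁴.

T ≈ 164 K

At equilibrium, absorbed power = emitted power.
Absorbing cross-section = πr² = 0.9366 m²; emitting surface = 4πr² = 3.746 m² (ratio 4).
αS·A_cross = εσ·A_surf·T⁴  ⇒  T⁴ = αS/(ε·4σ).
T⁴ = 0.670·228/(0.94·4·5.67×10⁻⁸) = 7.165×10⁸ K⁴.
T = (7.165×10⁸)^(1/4).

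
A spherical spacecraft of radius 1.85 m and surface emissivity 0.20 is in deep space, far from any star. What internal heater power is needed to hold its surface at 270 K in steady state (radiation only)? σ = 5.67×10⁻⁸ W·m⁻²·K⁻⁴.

P ≈ 2590 W

P = εσ·4πr²·T⁴.
4πr² = 43.01 m²; T⁴ = 5.314×10⁹ K⁴.
P = 0.20·5.67×10⁻⁸·43.01·5.314×10⁹.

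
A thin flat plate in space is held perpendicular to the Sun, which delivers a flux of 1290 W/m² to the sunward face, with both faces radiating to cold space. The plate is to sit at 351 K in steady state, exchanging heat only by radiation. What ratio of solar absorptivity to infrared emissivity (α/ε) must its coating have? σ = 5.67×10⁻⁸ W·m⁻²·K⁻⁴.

α/ε ≈ 1.33

Balance: αS·A = εσ·2A·T⁴ ⇒ α/ε = 2σT⁴/S.
α/ε = 2·5.67×10⁻⁸·(351)⁴/1290 = 2·5.67×10⁻⁸·1.518×10¹⁰/1290.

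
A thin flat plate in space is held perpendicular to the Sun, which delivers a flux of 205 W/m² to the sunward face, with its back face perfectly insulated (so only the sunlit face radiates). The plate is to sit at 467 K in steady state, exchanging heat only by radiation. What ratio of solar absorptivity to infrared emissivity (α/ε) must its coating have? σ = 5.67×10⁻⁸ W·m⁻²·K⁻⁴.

Balance: αS·A = εσ·1A·T⁴ ⇒ α/ε = σT⁴/S.
α/ε = 5.67×10⁻⁸·(467)⁴/205 = 5.67×10⁻⁸·4.756×10¹⁰/205.

α/ε ≈ 13.2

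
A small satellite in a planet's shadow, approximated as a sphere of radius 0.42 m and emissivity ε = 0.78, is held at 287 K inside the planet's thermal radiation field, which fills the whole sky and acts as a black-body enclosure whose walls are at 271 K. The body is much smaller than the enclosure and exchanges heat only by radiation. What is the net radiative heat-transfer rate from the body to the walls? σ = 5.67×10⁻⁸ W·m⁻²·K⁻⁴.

P_net ≈ 136 W

For a small grey body in a large enclosure: P_net = εσA(T_body⁴ − T_wall⁴).
A = 4πr² = 2.217 m²; T_body⁴ − T_wall⁴ = 6.785×10⁹ − 5.394×10⁹ = 1.391×10⁹ K⁴.
|P_net| = 0.78·5.67×10⁻⁸·2.217·1.391×10⁹.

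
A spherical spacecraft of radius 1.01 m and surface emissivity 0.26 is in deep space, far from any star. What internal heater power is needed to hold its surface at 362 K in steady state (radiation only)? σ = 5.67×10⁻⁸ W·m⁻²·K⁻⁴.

P ≈ 3250 W

P = εσ·4πr²·T⁴.
4πr² = 12.82 m²; T⁴ = 1.717×10¹⁰ K⁴.
P = 0.26·5.67×10⁻⁸·12.82·1.717×10¹⁰.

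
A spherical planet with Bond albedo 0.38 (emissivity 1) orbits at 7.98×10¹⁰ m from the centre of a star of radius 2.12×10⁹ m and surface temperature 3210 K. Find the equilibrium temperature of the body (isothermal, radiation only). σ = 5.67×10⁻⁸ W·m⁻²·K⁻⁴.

T ≈ 328 K

The star's surface emits σT_*⁴; at distance d the flux is S = σT_*⁴(R_*/d)².
S = 5.67×10⁻⁸·(3210)⁴·(2.12×10⁹/7.98×10¹⁰)² = 4249 W/m².
For an isothermal sphere T⁴ = (1−a)S/(4σ) = 1.161×10¹⁰ K⁴.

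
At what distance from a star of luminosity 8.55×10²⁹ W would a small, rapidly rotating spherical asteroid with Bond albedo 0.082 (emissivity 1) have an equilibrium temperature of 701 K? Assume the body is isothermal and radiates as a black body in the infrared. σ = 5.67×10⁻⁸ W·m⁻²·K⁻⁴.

For an isothermal black-emitting sphere, (1−a)S·πr² = σ·4πr²·T⁴ ⇒ S = 4σT⁴/(1−a).
S = 4·5.67×10⁻⁸·(701)⁴/0.918 = 59660 W/m².
Flux falls as S = L/(4πd²), so d = √(L/(4πS)) = √(8.55×10²⁹/(4π·59660)).

d ≈ 1.07×10¹² m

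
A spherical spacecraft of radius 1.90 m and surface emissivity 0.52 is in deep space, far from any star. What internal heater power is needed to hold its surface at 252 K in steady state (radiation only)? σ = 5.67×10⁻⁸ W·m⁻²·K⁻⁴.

P = εσ·4πr²·T⁴.
4πr² = 45.36 m²; T⁴ = 4.033×10⁹ K⁴.
P = 0.52·5.67×10⁻⁸·45.36·4.033×10⁹.

P ≈ 5390 W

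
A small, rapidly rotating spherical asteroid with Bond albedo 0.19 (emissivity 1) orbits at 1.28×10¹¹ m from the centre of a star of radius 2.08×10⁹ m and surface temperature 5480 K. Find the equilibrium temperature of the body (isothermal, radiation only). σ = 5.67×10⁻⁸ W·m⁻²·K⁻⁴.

The star's surface emits σT_*⁴; at distance d the flux is S = σT_*⁴(R_*/d)².
S = 5.67×10⁻⁸·(5480)⁴·(2.08×10⁹/1.28×10¹¹)² = 13500 W/m².
For an isothermal sphere T⁴ = (1−a)S/(4σ) = 4.822×10¹⁰ K⁴.

T ≈ 469 K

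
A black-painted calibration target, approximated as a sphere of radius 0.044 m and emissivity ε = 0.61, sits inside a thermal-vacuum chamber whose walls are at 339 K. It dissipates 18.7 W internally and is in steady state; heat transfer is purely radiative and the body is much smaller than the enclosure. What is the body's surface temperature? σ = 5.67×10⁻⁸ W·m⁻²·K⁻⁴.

For a small grey body in a large enclosure, net radiated power = εσA(T⁴ − T_w⁴).
Steady state: P = εσA(T⁴ − T_w⁴) with A = 4πr² = 0.02433 m².
T⁴ = P/(εσA) + T_w⁴ = 18.7/(0.61·5.67×10⁻⁸·0.02433) + (339)⁴
    = 2.222×10¹⁰ + 1.321×10¹⁰ = 3.543×10¹⁰ K⁴.

T ≈ 434 K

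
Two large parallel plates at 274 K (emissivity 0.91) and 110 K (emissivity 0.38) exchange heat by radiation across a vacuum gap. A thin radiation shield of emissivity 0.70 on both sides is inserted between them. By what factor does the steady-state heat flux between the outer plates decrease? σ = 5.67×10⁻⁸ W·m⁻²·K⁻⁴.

Without shield: q₀ = σΔ(T⁴)/(1/ε₁+1/ε₂−1) with denominator 2.730.
With shield the two gaps are in series; the resistances add: (1/ε₁+1/ε_s−1)+(1/ε_s+1/ε₂−1) = 1.527+3.060 = 4.588.
Heat-flux ratio q₀/q = 4.588/2.730.

factor ≈ 1.68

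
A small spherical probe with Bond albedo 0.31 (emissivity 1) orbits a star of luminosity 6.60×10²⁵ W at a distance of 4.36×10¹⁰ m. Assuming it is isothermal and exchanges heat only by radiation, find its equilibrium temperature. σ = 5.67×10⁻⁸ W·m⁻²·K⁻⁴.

T ≈ 303 K

First find the stellar flux at distance d: S = L/(4πd²) = 6.60×10²⁵/(4π·(4.36×10¹⁰)²) = 2763 W/m².
For an isothermal sphere, absorbed (1−a)S·πr² = emitted σ·4πr²·T⁴, so T⁴ = (1−a)S/(4σ).
T⁴ = 0.690·2763/(4·5.67×10⁻⁸) = 8.406×10⁹ K⁴.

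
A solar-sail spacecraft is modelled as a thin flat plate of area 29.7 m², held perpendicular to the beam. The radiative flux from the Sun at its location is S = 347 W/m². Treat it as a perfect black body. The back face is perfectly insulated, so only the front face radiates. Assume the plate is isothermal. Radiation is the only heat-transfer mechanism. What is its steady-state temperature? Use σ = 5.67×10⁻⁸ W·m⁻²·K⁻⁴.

T ≈ 280 K

At equilibrium, absorbed power = emitted power.
Absorbing cross-section = A = 29.70 m²; emitting surface = A = 29.70 m² (ratio 1).
S·A_cross = εσ·A_surf·T⁴  ⇒  T⁴ = S/(1σ).
T⁴ = 1.00·347/(1·5.67×10⁻⁸) = 6.120×10⁹ K⁴.
T = (6.120×10⁹)^(1/4).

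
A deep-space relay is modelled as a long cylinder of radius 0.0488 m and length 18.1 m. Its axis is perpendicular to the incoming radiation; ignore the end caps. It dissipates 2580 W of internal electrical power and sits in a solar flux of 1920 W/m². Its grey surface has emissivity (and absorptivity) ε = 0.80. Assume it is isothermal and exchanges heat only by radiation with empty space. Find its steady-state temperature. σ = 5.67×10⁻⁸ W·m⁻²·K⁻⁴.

T ≈ 381 K

At steady state, absorbed solar power + internal power = radiated power.
Absorbed: α·S·A_cross = 0.80·1920·1.767 = 2713 W (cross-section 2rL).
Total input = 2713 + 2580 = 5293 W.
Radiated: εσ·A_surf·T⁴ with A_surf = 2πrL = 5.550 m².
T⁴ = 5293/(0.80·5.67×10⁻⁸·5.550) = 2.103×10¹⁰ K⁴.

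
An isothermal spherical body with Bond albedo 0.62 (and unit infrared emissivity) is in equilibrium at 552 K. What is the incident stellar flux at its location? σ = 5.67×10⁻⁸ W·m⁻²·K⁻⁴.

(1−a)S·πr² = σ·4πr²·T⁴ ⇒ S = 4σT⁴/(1−a).
S = 4·5.67×10⁻⁸·9.284×10¹⁰/0.380.

S ≈ 55400 W/m²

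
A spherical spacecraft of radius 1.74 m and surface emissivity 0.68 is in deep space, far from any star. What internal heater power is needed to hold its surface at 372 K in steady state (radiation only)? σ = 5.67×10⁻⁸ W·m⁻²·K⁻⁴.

P = εσ·4πr²·T⁴.
4πr² = 38.05 m²; T⁴ = 1.915×10¹⁰ K⁴.
P = 0.68·5.67×10⁻⁸·38.05·1.915×10¹⁰.

P ≈ 28100 W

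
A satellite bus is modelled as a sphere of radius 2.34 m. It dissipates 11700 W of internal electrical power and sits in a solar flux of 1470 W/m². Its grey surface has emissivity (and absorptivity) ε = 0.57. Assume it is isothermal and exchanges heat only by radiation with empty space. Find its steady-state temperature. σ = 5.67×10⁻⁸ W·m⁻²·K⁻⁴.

At steady state, absorbed solar power + internal power = radiated power.
Absorbed: α·S·A_cross = 0.57·1470·17.20 = 14410 W (cross-section πr²).
Total input = 14410 + 11700 = 26110 W.
Radiated: εσ·A_surf·T⁴ with A_surf = 4πr² = 68.81 m².
T⁴ = 26110/(0.57·5.67×10⁻⁸·68.81) = 1.174×10¹⁰ K⁴.

T ≈ 329 K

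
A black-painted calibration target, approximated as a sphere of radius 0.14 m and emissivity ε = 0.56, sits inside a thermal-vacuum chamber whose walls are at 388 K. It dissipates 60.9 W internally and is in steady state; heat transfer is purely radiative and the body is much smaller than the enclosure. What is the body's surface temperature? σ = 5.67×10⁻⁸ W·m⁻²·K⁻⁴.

T ≈ 418 K

For a small grey body in a large enclosure, net radiated power = εσA(T⁴ − T_w⁴).
Steady state: P = εσA(T⁴ − T_w⁴) with A = 4πr² = 0.2463 m².
T⁴ = P/(εσA) + T_w⁴ = 60.9/(0.56·5.67×10⁻⁸·0.2463) + (388)⁴
    = 7.787×10⁹ + 2.266×10¹⁰ = 3.045×10¹⁰ K⁴.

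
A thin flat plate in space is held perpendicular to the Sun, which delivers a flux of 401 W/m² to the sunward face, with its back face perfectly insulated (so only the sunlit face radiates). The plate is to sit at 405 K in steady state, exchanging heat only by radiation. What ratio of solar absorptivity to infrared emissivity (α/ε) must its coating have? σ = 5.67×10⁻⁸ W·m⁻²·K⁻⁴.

Balance: αS·A = εσ·1A·T⁴ ⇒ α/ε = σT⁴/S.
α/ε = 5.67×10⁻⁸·(405)⁴/401 = 5.67×10⁻⁸·2.690×10¹⁰/401.

α/ε ≈ 3.80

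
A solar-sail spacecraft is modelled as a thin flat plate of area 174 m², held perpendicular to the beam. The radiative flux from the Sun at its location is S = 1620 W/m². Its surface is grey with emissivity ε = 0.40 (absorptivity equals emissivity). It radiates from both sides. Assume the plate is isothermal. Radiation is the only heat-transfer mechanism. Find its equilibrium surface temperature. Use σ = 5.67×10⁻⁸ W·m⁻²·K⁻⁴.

T ≈ 346 K

At equilibrium, absorbed power = emitted power.
Absorbing cross-section = A = 174.0 m²; emitting surface = 2A = 348.0 m² (ratio 2).
εS·A_cross = εσ·A_surf·T⁴  ⇒  T⁴ = S/(2σ)   (ε cancels).
T⁴ = 1620/(2·5.67×10⁻⁸) = 1.429×10¹⁰ K⁴.
T = (1.429×10¹⁰)^(1/4).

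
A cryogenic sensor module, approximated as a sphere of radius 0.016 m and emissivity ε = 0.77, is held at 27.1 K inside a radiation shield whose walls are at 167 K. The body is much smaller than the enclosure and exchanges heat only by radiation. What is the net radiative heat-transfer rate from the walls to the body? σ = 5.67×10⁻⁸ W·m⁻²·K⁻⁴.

P_net ≈ 0.109 W

For a small grey body in a large enclosure: P_net = εσA(T_body⁴ − T_wall⁴).
A = 4πr² = 0.003217 m²; T_body⁴ − T_wall⁴ = 5.394×10⁵ − 7.778×10⁸ = -7.773×10⁸ K⁴.
|P_net| = 0.77·5.67×10⁻⁸·0.003217·7.773×10⁸.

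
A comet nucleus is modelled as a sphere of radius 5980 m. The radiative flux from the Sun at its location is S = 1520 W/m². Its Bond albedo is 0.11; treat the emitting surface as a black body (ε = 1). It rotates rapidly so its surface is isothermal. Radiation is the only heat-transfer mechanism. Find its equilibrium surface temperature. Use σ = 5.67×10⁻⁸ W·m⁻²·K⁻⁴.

T ≈ 278 K

At equilibrium, absorbed power = emitted power.
Absorbing cross-section = πr² = 1.123×10⁸ m²; emitting surface = 4πr² = 4.494×10⁸ m² (ratio 4).
(1−a)S·A_cross = εσ·A_surf·T⁴  ⇒  T⁴ = (1−a)S/(4σ).
T⁴ = 0.890·1520/(4·5.67×10⁻⁸) = 5.965×10⁹ K⁴.
T = (5.965×10⁹)^(1/4).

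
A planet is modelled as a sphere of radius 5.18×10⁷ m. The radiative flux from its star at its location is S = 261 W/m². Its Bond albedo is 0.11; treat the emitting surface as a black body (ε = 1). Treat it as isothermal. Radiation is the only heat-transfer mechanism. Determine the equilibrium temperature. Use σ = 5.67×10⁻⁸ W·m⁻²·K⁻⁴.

At equilibrium, absorbed power = emitted power.
Absorbing cross-section = πr² = 8.430×10¹⁵ m²; emitting surface = 4πr² = 3.372×10¹⁶ m² (ratio 4).
(1−a)S·A_cross = εσ·A_surf·T⁴  ⇒  T⁴ = (1−a)S/(4σ).
T⁴ = 0.890·261/(4·5.67×10⁻⁸) = 1.024×10⁹ K⁴.
T = (1.024×10⁹)^(1/4).

T ≈ 179 K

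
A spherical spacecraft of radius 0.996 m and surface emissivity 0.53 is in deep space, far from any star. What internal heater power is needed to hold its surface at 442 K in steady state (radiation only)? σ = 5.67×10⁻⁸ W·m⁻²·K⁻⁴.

P = εσ·4πr²·T⁴.
4πr² = 12.47 m²; T⁴ = 3.817×10¹⁰ K⁴.
P = 0.53·5.67×10⁻⁸·12.47·3.817×10¹⁰.

P ≈ 14300 W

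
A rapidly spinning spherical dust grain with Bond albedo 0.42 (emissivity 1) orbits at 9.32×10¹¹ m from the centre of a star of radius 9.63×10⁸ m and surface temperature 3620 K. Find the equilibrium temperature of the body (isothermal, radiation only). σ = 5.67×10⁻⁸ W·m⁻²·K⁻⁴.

The star's surface emits σT_*⁴; at distance d the flux is S = σT_*⁴(R_*/d)².
S = 5.67×10⁻⁸·(3620)⁴·(9.63×10⁸/9.32×10¹¹)² = 10.40 W/m².
For an isothermal sphere T⁴ = (1−a)S/(4σ) = 2.658×10⁷ K⁴.

T ≈ 71.8 K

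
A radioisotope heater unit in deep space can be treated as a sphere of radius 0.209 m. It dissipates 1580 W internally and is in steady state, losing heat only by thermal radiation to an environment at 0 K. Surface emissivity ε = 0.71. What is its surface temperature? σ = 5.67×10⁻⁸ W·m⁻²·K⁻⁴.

Steady state: internal power = radiated power, P = εσA T⁴.
Radiating area A = 4πr² = 0.5489 m².
T⁴ = P/(εσA) = 1580/(0.71·5.67×10⁻⁸·0.5489) = 7.150×10¹⁰ K⁴.
T = (7.150×10¹⁰)^(1/4).

T ≈ 517 K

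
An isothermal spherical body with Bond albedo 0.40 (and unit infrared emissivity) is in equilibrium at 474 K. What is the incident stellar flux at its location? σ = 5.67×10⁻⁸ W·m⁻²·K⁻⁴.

(1−a)S·πr² = σ·4πr²·T⁴ ⇒ S = 4σT⁴/(1−a).
S = 4·5.67×10⁻⁸·5.048×10¹⁰/0.600.

S ≈ 19100 W/m²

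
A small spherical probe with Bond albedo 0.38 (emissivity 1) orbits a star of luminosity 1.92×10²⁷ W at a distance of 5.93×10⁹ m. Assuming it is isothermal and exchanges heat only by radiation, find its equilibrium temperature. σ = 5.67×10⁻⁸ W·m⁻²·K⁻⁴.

First find the stellar flux at distance d: S = L/(4πd²) = 1.92×10²⁷/(4π·(5.93×10⁹)²) = 4.345×10⁶ W/m².
For an isothermal sphere, absorbed (1−a)S·πr² = emitted σ·4πr²·T⁴, so T⁴ = (1−a)S/(4σ).
T⁴ = 0.620·4.345×10⁶/(4·5.67×10⁻⁸) = 1.188×10¹³ K⁴.

T ≈ 1860 K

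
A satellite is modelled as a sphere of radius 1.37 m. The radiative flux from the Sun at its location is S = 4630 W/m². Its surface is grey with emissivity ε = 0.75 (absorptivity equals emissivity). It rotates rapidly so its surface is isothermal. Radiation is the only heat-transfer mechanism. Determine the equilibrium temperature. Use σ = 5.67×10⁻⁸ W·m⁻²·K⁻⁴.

T ≈ 378 K

At equilibrium, absorbed power = emitted power.
Absorbing cross-section = πr² = 5.896 m²; emitting surface = 4πr² = 23.59 m² (ratio 4).
εS·A_cross = εσ·A_surf·T⁴  ⇒  T⁴ = S/(4σ)   (ε cancels).
T⁴ = 4630/(4·5.67×10⁻⁸) = 2.041×10¹⁰ K⁴.
T = (2.041×10¹⁰)^(1/4).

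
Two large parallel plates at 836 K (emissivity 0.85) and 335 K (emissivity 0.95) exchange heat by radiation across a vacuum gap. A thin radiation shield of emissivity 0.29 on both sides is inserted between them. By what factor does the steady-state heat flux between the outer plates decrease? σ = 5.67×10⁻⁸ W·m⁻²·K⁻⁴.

Without shield: q₀ = σΔ(T⁴)/(1/ε₁+1/ε₂−1) with denominator 1.229.
With shield the two gaps are in series; the resistances add: (1/ε₁+1/ε_s−1)+(1/ε_s+1/ε₂−1) = 3.625+3.501 = 7.126.
Heat-flux ratio q₀/q = 7.126/1.229.

factor ≈ 5.80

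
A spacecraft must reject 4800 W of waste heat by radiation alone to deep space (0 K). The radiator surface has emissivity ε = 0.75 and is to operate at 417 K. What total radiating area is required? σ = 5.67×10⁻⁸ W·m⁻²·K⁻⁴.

A ≈ 3.73 m²

P = εσA T⁴ ⇒ A = P/(εσT⁴).
T⁴ = 3.024×10¹⁰ K⁴.
A = 4800/(0.75 × 5.67×10⁻⁸ × 3.024×10¹⁰).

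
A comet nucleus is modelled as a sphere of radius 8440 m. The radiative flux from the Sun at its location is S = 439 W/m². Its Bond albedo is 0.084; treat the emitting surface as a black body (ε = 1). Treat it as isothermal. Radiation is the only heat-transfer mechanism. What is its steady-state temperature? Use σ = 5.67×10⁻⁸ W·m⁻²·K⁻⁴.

T ≈ 205 K

At equilibrium, absorbed power = emitted power.
Absorbing cross-section = πr² = 2.238×10⁸ m²; emitting surface = 4πr² = 8.951×10⁸ m² (ratio 4).
(1−a)S·A_cross = εσ·A_surf·T⁴  ⇒  T⁴ = (1−a)S/(4σ).
T⁴ = 0.916·439/(4·5.67×10⁻⁸) = 1.773×10⁹ K⁴.
T = (1.773×10⁹)^(1/4).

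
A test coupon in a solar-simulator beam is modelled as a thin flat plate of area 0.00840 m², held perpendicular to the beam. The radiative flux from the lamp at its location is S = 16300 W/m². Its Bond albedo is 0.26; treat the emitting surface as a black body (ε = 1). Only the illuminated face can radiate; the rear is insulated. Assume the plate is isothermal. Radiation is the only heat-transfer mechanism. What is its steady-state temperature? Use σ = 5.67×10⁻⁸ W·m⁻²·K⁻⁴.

At equilibrium, absorbed power = emitted power.
Absorbing cross-section = A = 0.008400 m²; emitting surface = A = 0.008400 m² (ratio 1).
(1−a)S·A_cross = εσ·A_surf·T⁴  ⇒  T⁴ = (1−a)S/(1σ).
T⁴ = 0.740·16300/(1·5.67×10⁻⁸) = 2.127×10¹¹ K⁴.
T = (2.127×10¹¹)^(1/4).

T ≈ 679 K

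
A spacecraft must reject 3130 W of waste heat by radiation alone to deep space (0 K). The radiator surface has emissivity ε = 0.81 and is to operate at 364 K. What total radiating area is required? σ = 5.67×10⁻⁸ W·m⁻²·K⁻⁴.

A ≈ 3.88 m²

P = εσA T⁴ ⇒ A = P/(εσT⁴).
T⁴ = 1.756×10¹⁰ K⁴.
A = 3130/(0.81 × 5.67×10⁻⁸ × 1.756×10¹⁰).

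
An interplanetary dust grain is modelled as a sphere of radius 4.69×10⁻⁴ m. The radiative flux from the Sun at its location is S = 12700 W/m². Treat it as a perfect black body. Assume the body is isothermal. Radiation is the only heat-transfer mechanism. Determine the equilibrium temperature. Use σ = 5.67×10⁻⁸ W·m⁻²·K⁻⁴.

T ≈ 486 K

At equilibrium, absorbed power = emitted power.
Absorbing cross-section = πr² = 6.910×10⁻⁷ m²; emitting surface = 4πr² = 2.764×10⁻⁶ m² (ratio 4).
S·A_cross = εσ·A_surf·T⁴  ⇒  T⁴ = S/(4σ).
T⁴ = 1.00·12700/(4·5.67×10⁻⁸) = 5.600×10¹⁰ K⁴.
T = (5.600×10¹⁰)^(1/4).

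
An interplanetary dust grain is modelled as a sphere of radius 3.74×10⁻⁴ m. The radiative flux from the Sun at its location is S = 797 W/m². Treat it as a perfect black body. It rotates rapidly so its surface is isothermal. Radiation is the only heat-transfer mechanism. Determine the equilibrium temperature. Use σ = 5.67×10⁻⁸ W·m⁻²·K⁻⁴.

T ≈ 243 K

At equilibrium, absorbed power = emitted power.
Absorbing cross-section = πr² = 4.394×10⁻⁷ m²; emitting surface = 4πr² = 1.758×10⁻⁶ m² (ratio 4).
S·A_cross = εσ·A_surf·T⁴  ⇒  T⁴ = S/(4σ).
T⁴ = 1.00·797/(4·5.67×10⁻⁸) = 3.514×10⁹ K⁴.
T = (3.514×10⁹)^(1/4).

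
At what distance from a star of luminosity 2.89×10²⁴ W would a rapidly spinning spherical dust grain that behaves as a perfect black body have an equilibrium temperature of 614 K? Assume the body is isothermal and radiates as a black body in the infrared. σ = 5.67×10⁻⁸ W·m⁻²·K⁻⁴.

For an isothermal black-emitting sphere, (1−a)S·πr² = σ·4πr²·T⁴ ⇒ S = 4σT⁴/(1−a).
S = 4·5.67×10⁻⁸·(614)⁴/1.00 = 32230 W/m².
Flux falls as S = L/(4πd²), so d = √(L/(4πS)) = √(2.89×10²⁴/(4π·32230)).

d ≈ 2.67×10⁹ m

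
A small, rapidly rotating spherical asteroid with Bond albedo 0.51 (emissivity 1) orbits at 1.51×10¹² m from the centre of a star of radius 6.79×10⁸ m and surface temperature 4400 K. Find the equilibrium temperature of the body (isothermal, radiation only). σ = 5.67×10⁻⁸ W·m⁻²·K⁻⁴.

The star's surface emits σT_*⁴; at distance d the flux is S = σT_*⁴(R_*/d)².
S = 5.67×10⁻⁸·(4400)⁴·(6.79×10⁸/1.51×10¹²)² = 4.297 W/m².
For an isothermal sphere T⁴ = (1−a)S/(4σ) = 9.284×10⁶ K⁴.

T ≈ 55.2 K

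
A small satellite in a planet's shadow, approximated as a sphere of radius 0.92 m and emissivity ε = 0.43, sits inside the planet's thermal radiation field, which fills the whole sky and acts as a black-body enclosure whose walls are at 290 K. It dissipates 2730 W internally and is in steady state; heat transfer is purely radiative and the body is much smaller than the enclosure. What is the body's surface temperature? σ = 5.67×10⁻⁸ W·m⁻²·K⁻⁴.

For a small grey body in a large enclosure, net radiated power = εσA(T⁴ − T_w⁴).
Steady state: P = εσA(T⁴ − T_w⁴) with A = 4πr² = 10.64 m².
T⁴ = P/(εσA) + T_w⁴ = 2730/(0.43·5.67×10⁻⁸·10.64) + (290)⁴
    = 1.053×10¹⁰ + 7.073×10⁹ = 1.760×10¹⁰ K⁴.

T ≈ 364 K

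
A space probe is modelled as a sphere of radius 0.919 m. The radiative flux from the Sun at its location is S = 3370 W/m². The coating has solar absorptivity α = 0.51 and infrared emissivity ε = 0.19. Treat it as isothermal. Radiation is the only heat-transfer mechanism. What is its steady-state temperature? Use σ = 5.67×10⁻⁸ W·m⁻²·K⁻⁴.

T ≈ 447 K

At equilibrium, absorbed power = emitted power.
Absorbing cross-section = πr² = 2.653 m²; emitting surface = 4πr² = 10.61 m² (ratio 4).
αS·A_cross = εσ·A_surf·T⁴  ⇒  T⁴ = αS/(ε·4σ).
T⁴ = 0.510·3370/(0.19·4·5.67×10⁻⁸) = 3.988×10¹⁰ K⁴.
T = (3.988×10¹⁰)^(1/4).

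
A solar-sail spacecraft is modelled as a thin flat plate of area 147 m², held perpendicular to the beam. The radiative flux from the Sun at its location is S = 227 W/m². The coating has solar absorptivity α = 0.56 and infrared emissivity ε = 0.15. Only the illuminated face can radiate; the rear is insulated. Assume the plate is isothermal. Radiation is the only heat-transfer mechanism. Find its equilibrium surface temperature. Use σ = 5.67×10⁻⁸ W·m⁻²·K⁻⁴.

At equilibrium, absorbed power = emitted power.
Absorbing cross-section = A = 147.0 m²; emitting surface = A = 147.0 m² (ratio 1).
αS·A_cross = εσ·A_surf·T⁴  ⇒  T⁴ = αS/(ε·1σ).
T⁴ = 0.560·227/(0.15·1·5.67×10⁻⁸) = 1.495×10¹⁰ K⁴.
T = (1.495×10¹⁰)^(1/4).

T ≈ 350 K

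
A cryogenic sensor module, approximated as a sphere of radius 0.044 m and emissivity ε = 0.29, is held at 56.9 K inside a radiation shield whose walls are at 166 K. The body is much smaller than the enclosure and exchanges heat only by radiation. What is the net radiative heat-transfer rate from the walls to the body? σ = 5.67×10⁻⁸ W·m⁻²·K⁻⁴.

For a small grey body in a large enclosure: P_net = εσA(T_body⁴ − T_wall⁴).
A = 4πr² = 0.02433 m²; T_body⁴ − T_wall⁴ = 1.048×10⁷ − 7.593×10⁸ = -7.489×10⁸ K⁴.
|P_net| = 0.29·5.67×10⁻⁸·0.02433·7.489×10⁸.

P_net ≈ 0.300 W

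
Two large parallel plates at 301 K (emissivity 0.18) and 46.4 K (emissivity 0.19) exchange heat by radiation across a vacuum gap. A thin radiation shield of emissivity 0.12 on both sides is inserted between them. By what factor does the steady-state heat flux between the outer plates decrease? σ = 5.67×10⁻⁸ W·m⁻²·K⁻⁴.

Without shield: q₀ = σΔ(T⁴)/(1/ε₁+1/ε₂−1) with denominator 9.819.
With shield the two gaps are in series; the resistances add: (1/ε₁+1/ε_s−1)+(1/ε_s+1/ε₂−1) = 12.89+12.60 = 25.49.
Heat-flux ratio q₀/q = 25.49/9.819.

factor ≈ 2.60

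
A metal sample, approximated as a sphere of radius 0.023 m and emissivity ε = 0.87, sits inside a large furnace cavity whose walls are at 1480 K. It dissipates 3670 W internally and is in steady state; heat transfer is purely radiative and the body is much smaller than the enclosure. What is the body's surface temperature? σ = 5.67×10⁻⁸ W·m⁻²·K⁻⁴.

T ≈ 2000 K

For a small grey body in a large enclosure, net radiated power = εσA(T⁴ − T_w⁴).
Steady state: P = εσA(T⁴ − T_w⁴) with A = 4πr² = 0.006648 m².
T⁴ = P/(εσA) + T_w⁴ = 3670/(0.87·5.67×10⁻⁸·0.006648) + (1480)⁴
    = 1.119×10¹³ + 4.798×10¹² = 1.599×10¹³ K⁴.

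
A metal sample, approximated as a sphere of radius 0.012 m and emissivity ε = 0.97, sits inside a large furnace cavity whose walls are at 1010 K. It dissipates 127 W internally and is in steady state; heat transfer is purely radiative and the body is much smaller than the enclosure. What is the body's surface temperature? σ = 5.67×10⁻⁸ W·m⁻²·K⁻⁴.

For a small grey body in a large enclosure, net radiated power = εσA(T⁴ − T_w⁴).
Steady state: P = εσA(T⁴ − T_w⁴) with A = 4πr² = 0.001810 m².
T⁴ = P/(εσA) + T_w⁴ = 127/(0.97·5.67×10⁻⁸·0.001810) + (1010)⁴
    = 1.276×10¹² + 1.041×10¹² = 2.317×10¹² K⁴.

T ≈ 1230 K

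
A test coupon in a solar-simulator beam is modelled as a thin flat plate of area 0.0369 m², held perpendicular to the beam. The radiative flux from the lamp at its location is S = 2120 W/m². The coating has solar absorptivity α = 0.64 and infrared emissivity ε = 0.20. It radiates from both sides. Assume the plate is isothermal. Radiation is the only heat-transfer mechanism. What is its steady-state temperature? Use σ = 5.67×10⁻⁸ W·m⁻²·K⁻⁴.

T ≈ 495 K

At equilibrium, absorbed power = emitted power.
Absorbing cross-section = A = 0.03690 m²; emitting surface = 2A = 0.07380 m² (ratio 2).
αS·A_cross = εσ·A_surf·T⁴  ⇒  T⁴ = αS/(ε·2σ).
T⁴ = 0.640·2120/(0.20·2·5.67×10⁻⁸) = 5.982×10¹⁰ K⁴.
T = (5.982×10¹⁰)^(1/4).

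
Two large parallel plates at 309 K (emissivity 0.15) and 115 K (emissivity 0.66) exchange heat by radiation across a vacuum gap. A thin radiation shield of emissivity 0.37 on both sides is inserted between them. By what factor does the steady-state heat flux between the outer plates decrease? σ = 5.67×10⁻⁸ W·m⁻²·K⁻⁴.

Without shield: q₀ = σΔ(T⁴)/(1/ε₁+1/ε₂−1) with denominator 7.182.
With shield the two gaps are in series; the resistances add: (1/ε₁+1/ε_s−1)+(1/ε_s+1/ε₂−1) = 8.369+3.218 = 11.59.
Heat-flux ratio q₀/q = 11.59/7.182.

factor ≈ 1.61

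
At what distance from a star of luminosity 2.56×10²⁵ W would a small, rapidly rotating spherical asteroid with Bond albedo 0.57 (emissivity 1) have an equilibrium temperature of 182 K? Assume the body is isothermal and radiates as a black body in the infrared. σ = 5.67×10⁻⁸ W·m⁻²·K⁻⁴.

For an isothermal black-emitting sphere, (1−a)S·πr² = σ·4πr²·T⁴ ⇒ S = 4σT⁴/(1−a).
S = 4·5.67×10⁻⁸·(182)⁴/0.430 = 578.7 W/m².
Flux falls as S = L/(4πd²), so d = √(L/(4πS)) = √(2.56×10²⁵/(4π·578.7)).

d ≈ 5.93×10¹⁰ m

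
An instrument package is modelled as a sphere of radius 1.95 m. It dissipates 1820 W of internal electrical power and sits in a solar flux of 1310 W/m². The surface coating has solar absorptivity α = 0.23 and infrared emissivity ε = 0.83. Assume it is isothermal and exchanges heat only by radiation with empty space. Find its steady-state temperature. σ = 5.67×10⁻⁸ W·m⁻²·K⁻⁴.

T ≈ 222 K

At steady state, absorbed solar power + internal power = radiated power.
Absorbed: α·S·A_cross = 0.23·1310·11.95 = 3599 W (cross-section πr²).
Total input = 3599 + 1820 = 5419 W.
Radiated: εσ·A_surf·T⁴ with A_surf = 4πr² = 47.78 m².
T⁴ = 5419/(0.83·5.67×10⁻⁸·47.78) = 2.410×10⁹ K⁴.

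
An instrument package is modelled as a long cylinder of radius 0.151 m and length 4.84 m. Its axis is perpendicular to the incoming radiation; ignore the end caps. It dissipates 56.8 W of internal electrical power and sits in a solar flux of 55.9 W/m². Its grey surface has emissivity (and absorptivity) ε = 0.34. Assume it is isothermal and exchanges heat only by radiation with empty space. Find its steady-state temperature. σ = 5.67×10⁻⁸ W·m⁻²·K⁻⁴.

At steady state, absorbed solar power + internal power = radiated power.
Absorbed: α·S·A_cross = 0.34·55.9·1.462 = 27.78 W (cross-section 2rL).
Total input = 27.78 + 56.8 = 84.58 W.
Radiated: εσ·A_surf·T⁴ with A_surf = 2πrL = 4.592 m².
T⁴ = 84.58/(0.34·5.67×10⁻⁸·4.592) = 9.554×10⁸ K⁴.

T ≈ 176 K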